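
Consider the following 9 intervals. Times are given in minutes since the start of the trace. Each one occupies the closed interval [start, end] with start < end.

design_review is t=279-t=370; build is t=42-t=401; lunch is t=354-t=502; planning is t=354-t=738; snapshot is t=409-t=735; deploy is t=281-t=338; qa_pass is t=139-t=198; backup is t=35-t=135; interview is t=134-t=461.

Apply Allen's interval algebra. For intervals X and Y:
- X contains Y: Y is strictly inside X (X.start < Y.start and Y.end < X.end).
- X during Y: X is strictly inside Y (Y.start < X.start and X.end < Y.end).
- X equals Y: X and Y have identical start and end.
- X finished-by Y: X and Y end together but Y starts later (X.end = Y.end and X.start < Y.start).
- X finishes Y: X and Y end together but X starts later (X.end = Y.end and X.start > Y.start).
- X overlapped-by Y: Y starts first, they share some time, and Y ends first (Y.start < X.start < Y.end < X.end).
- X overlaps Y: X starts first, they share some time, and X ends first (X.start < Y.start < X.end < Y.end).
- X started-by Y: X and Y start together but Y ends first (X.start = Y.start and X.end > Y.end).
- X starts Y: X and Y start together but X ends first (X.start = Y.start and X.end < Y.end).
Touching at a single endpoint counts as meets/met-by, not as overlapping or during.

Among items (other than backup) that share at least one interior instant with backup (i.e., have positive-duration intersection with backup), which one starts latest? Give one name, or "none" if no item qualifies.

interview

Target backup = [t=35, t=135].
build [t=42, t=401] → overlapped-by → candidate.
deploy [t=281, t=338] → after → excluded.
design_review [t=279, t=370] → after → excluded.
interview [t=134, t=461] → overlapped-by → candidate.
lunch [t=354, t=502] → after → excluded.
planning [t=354, t=738] → after → excluded.
qa_pass [t=139, t=198] → after → excluded.
snapshot [t=409, t=735] → after → excluded.
Among candidates, latest start is t=134 → interview.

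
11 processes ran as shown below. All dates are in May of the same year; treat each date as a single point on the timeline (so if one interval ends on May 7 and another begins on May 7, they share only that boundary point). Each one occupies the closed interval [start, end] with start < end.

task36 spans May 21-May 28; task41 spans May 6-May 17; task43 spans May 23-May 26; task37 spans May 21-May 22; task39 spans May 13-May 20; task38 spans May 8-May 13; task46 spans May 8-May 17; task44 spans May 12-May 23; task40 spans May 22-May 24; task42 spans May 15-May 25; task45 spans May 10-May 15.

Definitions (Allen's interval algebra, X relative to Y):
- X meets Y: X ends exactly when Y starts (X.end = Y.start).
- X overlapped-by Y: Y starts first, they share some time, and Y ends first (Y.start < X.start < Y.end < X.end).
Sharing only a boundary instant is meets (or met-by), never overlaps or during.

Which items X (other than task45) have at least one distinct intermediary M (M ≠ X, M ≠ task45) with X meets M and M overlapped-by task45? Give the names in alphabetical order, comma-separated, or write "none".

task38

Target task45 = [May 10, May 15].
Intermediaries M with M overlapped-by task45: task39, task44.
Via task39 — items with X meets task39: task38.
Via task44 — items with X meets task44: none.
Union: task38.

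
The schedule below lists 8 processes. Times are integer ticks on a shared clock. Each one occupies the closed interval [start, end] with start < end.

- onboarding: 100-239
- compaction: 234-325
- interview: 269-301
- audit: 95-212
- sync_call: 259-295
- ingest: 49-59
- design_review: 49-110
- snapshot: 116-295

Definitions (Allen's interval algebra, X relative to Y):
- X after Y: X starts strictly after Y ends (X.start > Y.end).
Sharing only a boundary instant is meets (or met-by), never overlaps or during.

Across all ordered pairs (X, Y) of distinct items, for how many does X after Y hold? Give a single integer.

15

Checking all 56 ordered pairs for relation 'after'; matching pairs in alphabetical order:
(audit, ingest): audit after ingest ✓
(compaction, audit): compaction after audit ✓
(compaction, design_review): compaction after design_review ✓
(compaction, ingest): compaction after ingest ✓
(interview, audit): interview after audit ✓
(interview, design_review): interview after design_review ✓
(interview, ingest): interview after ingest ✓
(interview, onboarding): interview after onboarding ✓
(onboarding, ingest): onboarding after ingest ✓
(snapshot, design_review): snapshot after design_review ✓
(snapshot, ingest): snapshot after ingest ✓
(sync_call, audit): sync_call after audit ✓
(sync_call, design_review): sync_call after design_review ✓
(sync_call, ingest): sync_call after ingest ✓
(sync_call, onboarding): sync_call after onboarding ✓
Count: 15.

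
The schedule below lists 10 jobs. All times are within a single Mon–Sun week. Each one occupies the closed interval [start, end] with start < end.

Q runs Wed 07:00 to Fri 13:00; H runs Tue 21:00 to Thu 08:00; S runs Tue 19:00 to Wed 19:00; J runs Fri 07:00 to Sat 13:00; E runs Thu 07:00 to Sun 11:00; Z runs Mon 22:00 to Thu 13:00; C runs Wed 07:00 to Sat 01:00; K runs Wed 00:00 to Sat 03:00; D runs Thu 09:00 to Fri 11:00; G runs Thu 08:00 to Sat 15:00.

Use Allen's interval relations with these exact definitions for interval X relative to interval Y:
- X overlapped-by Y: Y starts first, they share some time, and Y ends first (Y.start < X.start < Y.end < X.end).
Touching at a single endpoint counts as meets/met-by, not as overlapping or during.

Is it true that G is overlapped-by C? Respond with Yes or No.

Yes

G = [Thu 08:00, Sat 15:00], C = [Wed 07:00, Sat 01:00].
Actual relation of G to C: overlapped-by.
Asked whether 'overlapped-by' holds → Yes.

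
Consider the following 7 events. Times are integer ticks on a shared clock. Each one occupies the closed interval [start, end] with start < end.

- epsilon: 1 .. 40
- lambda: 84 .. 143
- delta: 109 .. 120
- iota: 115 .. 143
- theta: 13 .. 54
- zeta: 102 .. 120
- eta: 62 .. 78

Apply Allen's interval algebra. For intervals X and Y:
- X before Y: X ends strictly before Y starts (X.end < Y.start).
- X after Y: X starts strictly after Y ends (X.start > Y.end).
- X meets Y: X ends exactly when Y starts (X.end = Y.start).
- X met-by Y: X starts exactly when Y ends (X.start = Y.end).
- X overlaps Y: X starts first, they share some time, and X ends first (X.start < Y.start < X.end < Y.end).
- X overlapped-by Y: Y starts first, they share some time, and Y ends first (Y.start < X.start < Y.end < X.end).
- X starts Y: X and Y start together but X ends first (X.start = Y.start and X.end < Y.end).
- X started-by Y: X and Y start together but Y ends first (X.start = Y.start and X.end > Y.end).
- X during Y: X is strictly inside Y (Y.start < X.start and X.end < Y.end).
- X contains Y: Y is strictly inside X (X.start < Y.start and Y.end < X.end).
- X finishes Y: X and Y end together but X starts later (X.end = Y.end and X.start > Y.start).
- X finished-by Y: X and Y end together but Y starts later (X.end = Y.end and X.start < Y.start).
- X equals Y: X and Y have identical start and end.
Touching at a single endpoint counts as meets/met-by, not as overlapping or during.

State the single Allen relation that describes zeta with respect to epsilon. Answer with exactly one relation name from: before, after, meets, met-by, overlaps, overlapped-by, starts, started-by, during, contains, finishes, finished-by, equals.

zeta = [102, 120]; epsilon = [1, 40].
Compare endpoints: zeta.start > epsilon.start, zeta.start > epsilon.end, zeta.end > epsilon.start, zeta.end > epsilon.end.
That pattern is 'after'.

after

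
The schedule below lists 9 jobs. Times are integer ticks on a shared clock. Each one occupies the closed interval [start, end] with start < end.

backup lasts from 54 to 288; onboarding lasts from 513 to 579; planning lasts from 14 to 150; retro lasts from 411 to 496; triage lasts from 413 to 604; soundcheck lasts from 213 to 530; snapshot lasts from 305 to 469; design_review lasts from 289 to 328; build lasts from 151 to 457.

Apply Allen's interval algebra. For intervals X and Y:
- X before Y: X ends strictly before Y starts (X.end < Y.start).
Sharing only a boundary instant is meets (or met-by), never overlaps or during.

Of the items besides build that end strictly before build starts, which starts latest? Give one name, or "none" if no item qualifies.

planning

Target build = [151, 457].
backup [54, 288] → overlaps → excluded.
design_review [289, 328] → during → excluded.
onboarding [513, 579] → after → excluded.
planning [14, 150] → before → candidate.
retro [411, 496] → overlapped-by → excluded.
snapshot [305, 469] → overlapped-by → excluded.
soundcheck [213, 530] → overlapped-by → excluded.
triage [413, 604] → overlapped-by → excluded.
Among candidates, latest start is 14 → planning.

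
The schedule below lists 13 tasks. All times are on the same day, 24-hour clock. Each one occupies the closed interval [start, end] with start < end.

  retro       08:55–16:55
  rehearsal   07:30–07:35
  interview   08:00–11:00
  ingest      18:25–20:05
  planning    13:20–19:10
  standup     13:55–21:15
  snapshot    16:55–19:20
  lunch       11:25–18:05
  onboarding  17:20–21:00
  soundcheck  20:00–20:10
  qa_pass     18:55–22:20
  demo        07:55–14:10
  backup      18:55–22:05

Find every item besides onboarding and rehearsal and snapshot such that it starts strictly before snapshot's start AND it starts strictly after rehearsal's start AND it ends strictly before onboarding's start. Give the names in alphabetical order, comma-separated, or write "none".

demo, interview, retro

Conditions: its start is strictly before snapshot's start (X.start < 16:55) AND its start is strictly after rehearsal's start (X.start > 07:30) AND its end is strictly before onboarding's start (X.end < 17:20).
backup: start 18:55 < 16:55? ✗; start 18:55 > 07:30? ✓; end 22:05 < 17:20? ✗ → no.
demo: start 07:55 < 16:55? ✓; start 07:55 > 07:30? ✓; end 14:10 < 17:20? ✓ → yes.
ingest: start 18:25 < 16:55? ✗; start 18:25 > 07:30? ✓; end 20:05 < 17:20? ✗ → no.
interview: start 08:00 < 16:55? ✓; start 08:00 > 07:30? ✓; end 11:00 < 17:20? ✓ → yes.
lunch: start 11:25 < 16:55? ✓; start 11:25 > 07:30? ✓; end 18:05 < 17:20? ✗ → no.
planning: start 13:20 < 16:55? ✓; start 13:20 > 07:30? ✓; end 19:10 < 17:20? ✗ → no.
qa_pass: start 18:55 < 16:55? ✗; start 18:55 > 07:30? ✓; end 22:20 < 17:20? ✗ → no.
retro: start 08:55 < 16:55? ✓; start 08:55 > 07:30? ✓; end 16:55 < 17:20? ✓ → yes.
soundcheck: start 20:00 < 16:55? ✗; start 20:00 > 07:30? ✓; end 20:10 < 17:20? ✗ → no.
standup: start 13:55 < 16:55? ✓; start 13:55 > 07:30? ✓; end 21:15 < 17:20? ✗ → no.
Result: demo, interview, retro.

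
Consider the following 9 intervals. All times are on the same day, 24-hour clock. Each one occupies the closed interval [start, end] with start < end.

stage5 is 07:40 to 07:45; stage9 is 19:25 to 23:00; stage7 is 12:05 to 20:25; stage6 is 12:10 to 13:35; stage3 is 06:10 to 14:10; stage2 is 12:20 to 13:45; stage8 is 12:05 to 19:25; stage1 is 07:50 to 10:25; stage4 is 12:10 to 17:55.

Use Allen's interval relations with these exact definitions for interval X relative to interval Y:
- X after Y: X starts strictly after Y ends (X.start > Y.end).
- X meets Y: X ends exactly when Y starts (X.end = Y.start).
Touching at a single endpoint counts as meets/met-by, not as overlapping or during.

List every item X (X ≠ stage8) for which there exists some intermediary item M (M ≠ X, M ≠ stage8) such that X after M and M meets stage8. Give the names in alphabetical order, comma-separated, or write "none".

Target stage8 = [12:05, 19:25].
Intermediaries M with M meets stage8: none.
Union: none.

none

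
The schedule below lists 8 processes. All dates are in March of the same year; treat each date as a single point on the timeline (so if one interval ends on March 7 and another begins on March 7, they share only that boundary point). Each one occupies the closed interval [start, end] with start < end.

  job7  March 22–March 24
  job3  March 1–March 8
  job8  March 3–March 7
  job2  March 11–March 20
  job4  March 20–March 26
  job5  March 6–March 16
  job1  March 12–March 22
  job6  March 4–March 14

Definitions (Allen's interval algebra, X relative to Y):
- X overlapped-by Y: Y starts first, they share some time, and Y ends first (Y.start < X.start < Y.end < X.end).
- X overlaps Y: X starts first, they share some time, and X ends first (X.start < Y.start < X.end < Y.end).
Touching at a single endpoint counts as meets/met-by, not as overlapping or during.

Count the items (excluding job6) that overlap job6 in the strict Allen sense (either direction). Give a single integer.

Target job6 = [March 4, March 14].
job1 [March 12, March 22] → overlapped-by → counts.
job2 [March 11, March 20] → overlapped-by → counts.
job3 [March 1, March 8] → overlaps → counts.
job4 [March 20, March 26] → after → no.
job5 [March 6, March 16] → overlapped-by → counts.
job7 [March 22, March 24] → after → no.
job8 [March 3, March 7] → overlaps → counts.
Total: 5.

5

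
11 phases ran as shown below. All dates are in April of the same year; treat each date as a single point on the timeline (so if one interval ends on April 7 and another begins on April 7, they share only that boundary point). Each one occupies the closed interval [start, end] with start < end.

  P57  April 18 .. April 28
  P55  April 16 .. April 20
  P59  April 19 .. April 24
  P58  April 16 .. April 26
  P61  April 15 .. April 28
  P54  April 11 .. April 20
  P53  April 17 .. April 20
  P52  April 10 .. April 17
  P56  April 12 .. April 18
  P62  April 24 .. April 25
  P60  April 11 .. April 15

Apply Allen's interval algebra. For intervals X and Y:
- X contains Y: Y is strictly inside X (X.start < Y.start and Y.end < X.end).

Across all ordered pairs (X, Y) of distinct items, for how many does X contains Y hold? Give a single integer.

12

Checking all 110 ordered pairs for relation 'contains'; matching pairs in alphabetical order:
(P52, P60): P52 contains P60 ✓
(P54, P56): P54 contains P56 ✓
(P57, P59): P57 contains P59 ✓
(P57, P62): P57 contains P62 ✓
(P58, P53): P58 contains P53 ✓
(P58, P59): P58 contains P59 ✓
(P58, P62): P58 contains P62 ✓
(P61, P53): P61 contains P53 ✓
(P61, P55): P61 contains P55 ✓
(P61, P58): P61 contains P58 ✓
(P61, P59): P61 contains P59 ✓
(P61, P62): P61 contains P62 ✓
Count: 12.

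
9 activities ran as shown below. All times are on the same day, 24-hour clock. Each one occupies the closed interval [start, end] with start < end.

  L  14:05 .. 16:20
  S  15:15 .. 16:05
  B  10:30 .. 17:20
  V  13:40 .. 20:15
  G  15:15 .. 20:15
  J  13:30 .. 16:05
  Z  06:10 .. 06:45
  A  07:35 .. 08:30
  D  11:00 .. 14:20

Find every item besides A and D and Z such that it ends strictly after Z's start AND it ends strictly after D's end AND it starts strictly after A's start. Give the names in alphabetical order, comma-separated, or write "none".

Conditions: its end is strictly after Z's start (X.end > 06:10) AND its end is strictly after D's end (X.end > 14:20) AND its start is strictly after A's start (X.start > 07:35).
B: end 17:20 > 06:10? ✓; end 17:20 > 14:20? ✓; start 10:30 > 07:35? ✓ → yes.
G: end 20:15 > 06:10? ✓; end 20:15 > 14:20? ✓; start 15:15 > 07:35? ✓ → yes.
J: end 16:05 > 06:10? ✓; end 16:05 > 14:20? ✓; start 13:30 > 07:35? ✓ → yes.
L: end 16:20 > 06:10? ✓; end 16:20 > 14:20? ✓; start 14:05 > 07:35? ✓ → yes.
S: end 16:05 > 06:10? ✓; end 16:05 > 14:20? ✓; start 15:15 > 07:35? ✓ → yes.
V: end 20:15 > 06:10? ✓; end 20:15 > 14:20? ✓; start 13:40 > 07:35? ✓ → yes.
Result: B, G, J, L, S, V.

B, G, J, L, S, V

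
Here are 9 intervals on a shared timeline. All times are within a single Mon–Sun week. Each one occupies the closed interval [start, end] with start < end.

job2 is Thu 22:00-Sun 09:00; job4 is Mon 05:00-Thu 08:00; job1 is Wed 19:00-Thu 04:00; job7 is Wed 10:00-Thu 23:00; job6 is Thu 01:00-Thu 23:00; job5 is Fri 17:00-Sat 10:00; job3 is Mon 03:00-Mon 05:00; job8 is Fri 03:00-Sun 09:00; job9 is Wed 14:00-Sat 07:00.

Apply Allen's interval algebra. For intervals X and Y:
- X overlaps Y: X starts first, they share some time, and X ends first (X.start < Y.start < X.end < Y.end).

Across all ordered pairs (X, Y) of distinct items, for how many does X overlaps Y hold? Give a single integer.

10

Checking all 72 ordered pairs for relation 'overlaps'; matching pairs in alphabetical order:
(job1, job6): job1 overlaps job6 ✓
(job4, job6): job4 overlaps job6 ✓
(job4, job7): job4 overlaps job7 ✓
(job4, job9): job4 overlaps job9 ✓
(job6, job2): job6 overlaps job2 ✓
(job7, job2): job7 overlaps job2 ✓
(job7, job9): job7 overlaps job9 ✓
(job9, job2): job9 overlaps job2 ✓
(job9, job5): job9 overlaps job5 ✓
(job9, job8): job9 overlaps job8 ✓
Count: 10.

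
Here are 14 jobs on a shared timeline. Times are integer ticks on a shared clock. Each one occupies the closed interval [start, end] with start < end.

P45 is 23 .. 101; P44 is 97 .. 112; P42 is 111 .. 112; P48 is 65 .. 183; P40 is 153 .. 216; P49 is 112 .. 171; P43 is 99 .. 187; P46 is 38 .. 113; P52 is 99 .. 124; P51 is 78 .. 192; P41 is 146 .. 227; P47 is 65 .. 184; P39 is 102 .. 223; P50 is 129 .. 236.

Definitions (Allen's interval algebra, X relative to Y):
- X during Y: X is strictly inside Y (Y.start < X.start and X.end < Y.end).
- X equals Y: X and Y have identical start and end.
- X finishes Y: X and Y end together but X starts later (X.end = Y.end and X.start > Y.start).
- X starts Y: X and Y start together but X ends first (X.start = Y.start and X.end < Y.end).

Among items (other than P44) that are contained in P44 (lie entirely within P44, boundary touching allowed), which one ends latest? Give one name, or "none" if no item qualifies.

P42

Target P44 = [97, 112].
P39 [102, 223] → overlapped-by → excluded.
P40 [153, 216] → after → excluded.
P41 [146, 227] → after → excluded.
P42 [111, 112] → finishes → candidate.
P43 [99, 187] → overlapped-by → excluded.
P45 [23, 101] → overlaps → excluded.
P46 [38, 113] → contains → excluded.
P47 [65, 184] → contains → excluded.
P48 [65, 183] → contains → excluded.
P49 [112, 171] → met-by → excluded.
P50 [129, 236] → after → excluded.
P51 [78, 192] → contains → excluded.
P52 [99, 124] → overlapped-by → excluded.
Among candidates, latest end is 112 → P42.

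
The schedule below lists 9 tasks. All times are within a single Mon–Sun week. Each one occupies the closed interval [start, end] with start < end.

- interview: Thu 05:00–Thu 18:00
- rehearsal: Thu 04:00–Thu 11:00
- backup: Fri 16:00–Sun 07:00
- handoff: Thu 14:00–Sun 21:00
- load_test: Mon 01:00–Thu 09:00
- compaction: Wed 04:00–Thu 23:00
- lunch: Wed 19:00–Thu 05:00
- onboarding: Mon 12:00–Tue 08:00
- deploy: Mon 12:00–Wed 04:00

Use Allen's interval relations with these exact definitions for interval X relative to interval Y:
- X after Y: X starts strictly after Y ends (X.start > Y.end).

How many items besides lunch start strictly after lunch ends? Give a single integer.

Target lunch = [Wed 19:00, Thu 05:00].
backup [Fri 16:00, Sun 07:00] → after → counts.
compaction [Wed 04:00, Thu 23:00] → contains → no.
deploy [Mon 12:00, Wed 04:00] → before → no.
handoff [Thu 14:00, Sun 21:00] → after → counts.
interview [Thu 05:00, Thu 18:00] → met-by → no.
load_test [Mon 01:00, Thu 09:00] → contains → no.
onboarding [Mon 12:00, Tue 08:00] → before → no.
rehearsal [Thu 04:00, Thu 11:00] → overlapped-by → no.
Total: 2.

2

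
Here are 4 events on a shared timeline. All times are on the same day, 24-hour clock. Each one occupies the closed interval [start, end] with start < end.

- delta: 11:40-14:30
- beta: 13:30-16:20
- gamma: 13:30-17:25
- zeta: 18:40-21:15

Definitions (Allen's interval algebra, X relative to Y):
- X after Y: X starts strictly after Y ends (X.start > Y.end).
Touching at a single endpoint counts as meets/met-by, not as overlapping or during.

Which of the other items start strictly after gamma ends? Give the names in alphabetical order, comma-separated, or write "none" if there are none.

zeta

Target gamma = [13:30, 17:25].
beta [13:30, 16:20] → starts → no.
delta [11:40, 14:30] → overlaps → no.
zeta [18:40, 21:15] → after → yes.
Result: zeta.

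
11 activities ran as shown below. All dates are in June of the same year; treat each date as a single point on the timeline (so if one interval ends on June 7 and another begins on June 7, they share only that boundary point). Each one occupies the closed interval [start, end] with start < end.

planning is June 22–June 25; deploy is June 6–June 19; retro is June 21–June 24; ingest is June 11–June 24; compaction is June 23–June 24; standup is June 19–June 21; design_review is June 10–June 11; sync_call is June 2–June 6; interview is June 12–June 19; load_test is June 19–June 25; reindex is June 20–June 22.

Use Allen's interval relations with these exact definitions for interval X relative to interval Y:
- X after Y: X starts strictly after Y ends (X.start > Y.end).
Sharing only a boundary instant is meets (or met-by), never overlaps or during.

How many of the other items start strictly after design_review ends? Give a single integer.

7

Target design_review = [June 10, June 11].
compaction [June 23, June 24] → after → counts.
deploy [June 6, June 19] → contains → no.
ingest [June 11, June 24] → met-by → no.
interview [June 12, June 19] → after → counts.
load_test [June 19, June 25] → after → counts.
planning [June 22, June 25] → after → counts.
reindex [June 20, June 22] → after → counts.
retro [June 21, June 24] → after → counts.
standup [June 19, June 21] → after → counts.
sync_call [June 2, June 6] → before → no.
Total: 7.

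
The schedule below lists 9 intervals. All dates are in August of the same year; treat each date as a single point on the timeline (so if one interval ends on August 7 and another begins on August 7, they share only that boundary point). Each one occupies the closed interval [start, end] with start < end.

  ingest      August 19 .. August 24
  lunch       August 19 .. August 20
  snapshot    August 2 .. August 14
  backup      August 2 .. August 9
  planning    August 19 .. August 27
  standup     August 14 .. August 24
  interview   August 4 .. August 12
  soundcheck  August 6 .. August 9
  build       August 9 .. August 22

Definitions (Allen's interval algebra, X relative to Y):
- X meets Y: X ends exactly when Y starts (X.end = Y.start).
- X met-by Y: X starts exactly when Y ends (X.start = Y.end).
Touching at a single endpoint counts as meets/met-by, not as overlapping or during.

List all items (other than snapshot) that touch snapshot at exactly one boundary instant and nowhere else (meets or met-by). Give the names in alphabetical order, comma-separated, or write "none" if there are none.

Target snapshot = [August 2, August 14].
backup [August 2, August 9] → starts → no.
build [August 9, August 22] → overlapped-by → no.
ingest [August 19, August 24] → after → no.
interview [August 4, August 12] → during → no.
lunch [August 19, August 20] → after → no.
planning [August 19, August 27] → after → no.
soundcheck [August 6, August 9] → during → no.
standup [August 14, August 24] → met-by → yes.
Result: standup.

standup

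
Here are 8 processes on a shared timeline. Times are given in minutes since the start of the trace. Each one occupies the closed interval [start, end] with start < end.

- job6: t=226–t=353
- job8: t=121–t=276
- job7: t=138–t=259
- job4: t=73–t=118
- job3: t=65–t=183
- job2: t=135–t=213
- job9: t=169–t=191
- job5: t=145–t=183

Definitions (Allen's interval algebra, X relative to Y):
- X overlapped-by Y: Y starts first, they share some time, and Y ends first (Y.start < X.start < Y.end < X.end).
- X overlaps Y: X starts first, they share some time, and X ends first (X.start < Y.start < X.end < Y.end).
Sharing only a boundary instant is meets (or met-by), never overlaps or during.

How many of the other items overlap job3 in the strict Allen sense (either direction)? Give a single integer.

Target job3 = [t=65, t=183].
job2 [t=135, t=213] → overlapped-by → counts.
job4 [t=73, t=118] → during → no.
job5 [t=145, t=183] → finishes → no.
job6 [t=226, t=353] → after → no.
job7 [t=138, t=259] → overlapped-by → counts.
job8 [t=121, t=276] → overlapped-by → counts.
job9 [t=169, t=191] → overlapped-by → counts.
Total: 4.

4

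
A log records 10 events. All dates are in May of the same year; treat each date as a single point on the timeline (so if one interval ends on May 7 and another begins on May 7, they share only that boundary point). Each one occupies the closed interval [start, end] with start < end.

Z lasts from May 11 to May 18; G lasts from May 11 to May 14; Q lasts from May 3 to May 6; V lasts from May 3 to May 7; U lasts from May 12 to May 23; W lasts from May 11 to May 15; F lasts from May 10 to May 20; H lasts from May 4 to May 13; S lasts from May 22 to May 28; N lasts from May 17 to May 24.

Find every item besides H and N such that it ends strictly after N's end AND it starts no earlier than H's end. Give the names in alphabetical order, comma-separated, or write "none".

Conditions: its end is strictly after N's end (X.end > May 24) AND its start is no earlier than H's end (X.start >= May 13).
F: end May 20 > May 24? ✗; start May 10 >= May 13? ✗ → no.
G: end May 14 > May 24? ✗; start May 11 >= May 13? ✗ → no.
Q: end May 6 > May 24? ✗; start May 3 >= May 13? ✗ → no.
S: end May 28 > May 24? ✓; start May 22 >= May 13? ✓ → yes.
U: end May 23 > May 24? ✗; start May 12 >= May 13? ✗ → no.
V: end May 7 > May 24? ✗; start May 3 >= May 13? ✗ → no.
W: end May 15 > May 24? ✗; start May 11 >= May 13? ✗ → no.
Z: end May 18 > May 24? ✗; start May 11 >= May 13? ✗ → no.
Result: S.

S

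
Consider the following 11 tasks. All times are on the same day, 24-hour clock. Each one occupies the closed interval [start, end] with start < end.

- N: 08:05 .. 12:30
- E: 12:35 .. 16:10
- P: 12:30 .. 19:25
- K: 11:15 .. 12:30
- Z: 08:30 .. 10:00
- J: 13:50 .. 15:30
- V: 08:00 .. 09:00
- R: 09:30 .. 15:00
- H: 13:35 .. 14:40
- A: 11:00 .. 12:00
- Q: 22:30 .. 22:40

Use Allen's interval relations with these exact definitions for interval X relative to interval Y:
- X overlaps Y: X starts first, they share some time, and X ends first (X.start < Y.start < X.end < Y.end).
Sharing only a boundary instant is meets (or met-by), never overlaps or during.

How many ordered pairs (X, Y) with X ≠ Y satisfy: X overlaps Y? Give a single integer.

9

Checking all 110 ordered pairs for relation 'overlaps'; matching pairs in alphabetical order:
(A, K): A overlaps K ✓
(H, J): H overlaps J ✓
(N, R): N overlaps R ✓
(R, E): R overlaps E ✓
(R, J): R overlaps J ✓
(R, P): R overlaps P ✓
(V, N): V overlaps N ✓
(V, Z): V overlaps Z ✓
(Z, R): Z overlaps R ✓
Count: 9.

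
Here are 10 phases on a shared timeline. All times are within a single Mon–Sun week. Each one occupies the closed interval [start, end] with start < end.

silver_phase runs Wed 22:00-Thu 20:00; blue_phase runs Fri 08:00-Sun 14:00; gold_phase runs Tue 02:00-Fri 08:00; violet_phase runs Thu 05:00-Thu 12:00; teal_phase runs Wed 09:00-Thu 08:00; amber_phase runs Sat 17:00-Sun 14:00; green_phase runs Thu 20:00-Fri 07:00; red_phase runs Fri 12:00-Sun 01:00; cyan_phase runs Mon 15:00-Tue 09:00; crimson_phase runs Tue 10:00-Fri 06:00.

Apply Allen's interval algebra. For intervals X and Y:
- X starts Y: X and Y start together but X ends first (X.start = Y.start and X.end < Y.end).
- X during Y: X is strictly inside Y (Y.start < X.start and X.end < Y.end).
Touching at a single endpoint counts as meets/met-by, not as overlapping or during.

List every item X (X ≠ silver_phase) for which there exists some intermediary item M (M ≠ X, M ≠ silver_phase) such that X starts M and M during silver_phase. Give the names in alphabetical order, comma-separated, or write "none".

Target silver_phase = [Wed 22:00, Thu 20:00].
Intermediaries M with M during silver_phase: violet_phase.
Via violet_phase — items with X starts violet_phase: none.
Union: none.

none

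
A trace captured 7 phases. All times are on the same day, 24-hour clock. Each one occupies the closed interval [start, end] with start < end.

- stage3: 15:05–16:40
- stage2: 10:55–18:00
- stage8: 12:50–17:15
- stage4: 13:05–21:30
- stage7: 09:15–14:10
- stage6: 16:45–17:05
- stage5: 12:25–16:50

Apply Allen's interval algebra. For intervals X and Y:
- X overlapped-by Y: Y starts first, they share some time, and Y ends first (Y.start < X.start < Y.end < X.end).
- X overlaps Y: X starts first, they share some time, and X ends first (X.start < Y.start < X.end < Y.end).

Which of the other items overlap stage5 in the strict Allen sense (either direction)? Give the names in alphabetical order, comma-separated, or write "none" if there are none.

stage4, stage6, stage7, stage8

Target stage5 = [12:25, 16:50].
stage2 [10:55, 18:00] → contains → no.
stage3 [15:05, 16:40] → during → no.
stage4 [13:05, 21:30] → overlapped-by → yes.
stage6 [16:45, 17:05] → overlapped-by → yes.
stage7 [09:15, 14:10] → overlaps → yes.
stage8 [12:50, 17:15] → overlapped-by → yes.
Result: stage4, stage6, stage7, stage8.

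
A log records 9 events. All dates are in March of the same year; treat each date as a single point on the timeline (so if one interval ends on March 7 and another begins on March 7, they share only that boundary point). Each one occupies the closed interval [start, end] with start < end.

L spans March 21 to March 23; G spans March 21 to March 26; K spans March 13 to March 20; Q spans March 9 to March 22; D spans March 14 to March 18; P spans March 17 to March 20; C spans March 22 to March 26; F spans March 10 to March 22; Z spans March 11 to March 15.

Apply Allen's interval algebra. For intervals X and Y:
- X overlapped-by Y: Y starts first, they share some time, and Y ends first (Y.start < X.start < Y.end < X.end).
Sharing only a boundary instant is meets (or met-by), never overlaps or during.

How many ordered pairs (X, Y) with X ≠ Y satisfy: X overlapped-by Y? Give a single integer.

Checking all 72 ordered pairs for relation 'overlapped-by'; matching pairs in alphabetical order:
(C, L): C overlapped-by L ✓
(D, Z): D overlapped-by Z ✓
(G, F): G overlapped-by F ✓
(G, Q): G overlapped-by Q ✓
(K, Z): K overlapped-by Z ✓
(L, F): L overlapped-by F ✓
(L, Q): L overlapped-by Q ✓
(P, D): P overlapped-by D ✓
Count: 8.

8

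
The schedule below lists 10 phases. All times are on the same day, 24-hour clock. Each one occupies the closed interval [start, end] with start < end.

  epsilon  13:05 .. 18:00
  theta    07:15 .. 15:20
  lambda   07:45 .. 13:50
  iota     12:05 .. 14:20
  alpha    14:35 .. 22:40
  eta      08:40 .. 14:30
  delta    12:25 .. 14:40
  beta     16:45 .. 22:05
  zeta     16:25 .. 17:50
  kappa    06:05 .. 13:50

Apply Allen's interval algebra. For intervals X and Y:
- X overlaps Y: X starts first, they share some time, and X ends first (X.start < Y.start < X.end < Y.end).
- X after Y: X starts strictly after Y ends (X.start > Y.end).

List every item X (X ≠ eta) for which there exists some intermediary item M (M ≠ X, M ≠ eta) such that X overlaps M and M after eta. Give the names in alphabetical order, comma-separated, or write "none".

Target eta = [08:40, 14:30].
Intermediaries M with M after eta: alpha, beta, zeta.
Via alpha — items with X overlaps alpha: delta, epsilon, theta.
Via beta — items with X overlaps beta: epsilon, zeta.
Via zeta — items with X overlaps zeta: none.
Union: delta, epsilon, theta, zeta.

delta, epsilon, theta, zeta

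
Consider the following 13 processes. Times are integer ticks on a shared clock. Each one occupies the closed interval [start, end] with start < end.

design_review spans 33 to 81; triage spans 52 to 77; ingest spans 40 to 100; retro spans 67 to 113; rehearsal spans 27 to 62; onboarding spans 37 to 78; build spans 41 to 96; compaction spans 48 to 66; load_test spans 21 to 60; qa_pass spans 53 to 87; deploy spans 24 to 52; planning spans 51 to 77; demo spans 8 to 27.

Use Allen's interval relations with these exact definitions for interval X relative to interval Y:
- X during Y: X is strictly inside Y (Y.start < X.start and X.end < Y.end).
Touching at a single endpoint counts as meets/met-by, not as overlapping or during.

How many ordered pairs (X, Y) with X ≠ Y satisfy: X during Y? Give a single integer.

17

Checking all 156 ordered pairs for relation 'during'; matching pairs in alphabetical order:
(build, ingest): build during ingest ✓
(compaction, build): compaction during build ✓
(compaction, design_review): compaction during design_review ✓
(compaction, ingest): compaction during ingest ✓
(compaction, onboarding): compaction during onboarding ✓
(deploy, load_test): deploy during load_test ✓
(onboarding, design_review): onboarding during design_review ✓
(planning, build): planning during build ✓
(planning, design_review): planning during design_review ✓
(planning, ingest): planning during ingest ✓
(planning, onboarding): planning during onboarding ✓
(qa_pass, build): qa_pass during build ✓
(qa_pass, ingest): qa_pass during ingest ✓
(triage, build): triage during build ✓
(triage, design_review): triage during design_review ✓
(triage, ingest): triage during ingest ✓
(triage, onboarding): triage during onboarding ✓
Count: 17.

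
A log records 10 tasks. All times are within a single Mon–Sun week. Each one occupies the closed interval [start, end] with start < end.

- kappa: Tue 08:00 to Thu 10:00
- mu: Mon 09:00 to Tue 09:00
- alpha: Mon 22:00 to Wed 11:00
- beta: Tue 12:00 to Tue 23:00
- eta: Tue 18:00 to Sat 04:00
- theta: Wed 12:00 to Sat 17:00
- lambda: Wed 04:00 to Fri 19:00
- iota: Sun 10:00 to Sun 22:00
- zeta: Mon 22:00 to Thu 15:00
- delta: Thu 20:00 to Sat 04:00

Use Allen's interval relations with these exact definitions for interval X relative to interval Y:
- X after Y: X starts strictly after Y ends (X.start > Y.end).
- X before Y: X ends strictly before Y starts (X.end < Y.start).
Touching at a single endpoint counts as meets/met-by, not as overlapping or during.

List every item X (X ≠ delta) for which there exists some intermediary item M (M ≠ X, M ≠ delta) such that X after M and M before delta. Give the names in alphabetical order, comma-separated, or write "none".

beta, eta, iota, lambda, theta

Target delta = [Thu 20:00, Sat 04:00].
Intermediaries M with M before delta: alpha, beta, kappa, mu, zeta.
Via alpha — items with X after alpha: iota, theta.
Via beta — items with X after beta: iota, lambda, theta.
Via kappa — items with X after kappa: iota.
Via mu — items with X after mu: beta, eta, iota, lambda, theta.
Via zeta — items with X after zeta: iota.
Union: beta, eta, iota, lambda, theta.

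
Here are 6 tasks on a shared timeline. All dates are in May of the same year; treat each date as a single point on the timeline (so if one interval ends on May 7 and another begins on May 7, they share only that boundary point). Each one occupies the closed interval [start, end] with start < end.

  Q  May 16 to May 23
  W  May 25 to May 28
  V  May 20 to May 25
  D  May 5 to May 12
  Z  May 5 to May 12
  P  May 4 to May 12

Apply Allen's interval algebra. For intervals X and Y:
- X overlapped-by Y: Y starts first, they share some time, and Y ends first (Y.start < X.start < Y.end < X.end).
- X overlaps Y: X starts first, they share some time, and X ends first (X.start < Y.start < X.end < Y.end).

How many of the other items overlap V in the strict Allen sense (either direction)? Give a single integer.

Target V = [May 20, May 25].
D [May 5, May 12] → before → no.
P [May 4, May 12] → before → no.
Q [May 16, May 23] → overlaps → counts.
W [May 25, May 28] → met-by → no.
Z [May 5, May 12] → before → no.
Total: 1.

1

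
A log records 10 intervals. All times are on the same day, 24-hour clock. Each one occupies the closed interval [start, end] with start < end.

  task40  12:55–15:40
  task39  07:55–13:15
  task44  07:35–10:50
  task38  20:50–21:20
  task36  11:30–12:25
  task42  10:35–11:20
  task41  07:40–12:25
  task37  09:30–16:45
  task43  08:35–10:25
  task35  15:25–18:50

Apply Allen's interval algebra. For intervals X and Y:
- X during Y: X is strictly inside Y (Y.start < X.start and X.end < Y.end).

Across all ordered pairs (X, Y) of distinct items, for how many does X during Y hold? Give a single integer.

Checking all 90 ordered pairs for relation 'during'; matching pairs in alphabetical order:
(task36, task37): task36 during task37 ✓
(task36, task39): task36 during task39 ✓
(task40, task37): task40 during task37 ✓
(task42, task37): task42 during task37 ✓
(task42, task39): task42 during task39 ✓
(task42, task41): task42 during task41 ✓
(task43, task39): task43 during task39 ✓
(task43, task41): task43 during task41 ✓
(task43, task44): task43 during task44 ✓
Count: 9.

9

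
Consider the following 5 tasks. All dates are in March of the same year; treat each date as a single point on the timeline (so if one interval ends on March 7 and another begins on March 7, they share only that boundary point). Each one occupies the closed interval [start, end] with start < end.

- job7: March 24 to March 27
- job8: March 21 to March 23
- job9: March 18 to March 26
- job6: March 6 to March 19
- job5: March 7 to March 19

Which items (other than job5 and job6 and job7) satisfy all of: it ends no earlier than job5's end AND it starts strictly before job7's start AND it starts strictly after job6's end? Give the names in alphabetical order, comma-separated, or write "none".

Conditions: its end is no earlier than job5's end (X.end >= March 19) AND its start is strictly before job7's start (X.start < March 24) AND its start is strictly after job6's end (X.start > March 19).
job8: end March 23 >= March 19? ✓; start March 21 < March 24? ✓; start March 21 > March 19? ✓ → yes.
job9: end March 26 >= March 19? ✓; start March 18 < March 24? ✓; start March 18 > March 19? ✗ → no.
Result: job8.

job8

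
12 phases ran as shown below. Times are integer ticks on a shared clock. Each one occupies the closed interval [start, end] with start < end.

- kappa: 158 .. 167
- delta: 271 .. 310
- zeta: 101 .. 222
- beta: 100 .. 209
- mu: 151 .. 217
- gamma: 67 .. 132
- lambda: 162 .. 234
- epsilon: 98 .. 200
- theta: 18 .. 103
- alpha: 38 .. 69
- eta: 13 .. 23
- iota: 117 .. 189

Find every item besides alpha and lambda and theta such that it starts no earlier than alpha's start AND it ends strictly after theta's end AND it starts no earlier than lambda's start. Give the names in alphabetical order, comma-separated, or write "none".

Conditions: its start is no earlier than alpha's start (X.start >= 38) AND its end is strictly after theta's end (X.end > 103) AND its start is no earlier than lambda's start (X.start >= 162).
beta: start 100 >= 38? ✓; end 209 > 103? ✓; start 100 >= 162? ✗ → no.
delta: start 271 >= 38? ✓; end 310 > 103? ✓; start 271 >= 162? ✓ → yes.
epsilon: start 98 >= 38? ✓; end 200 > 103? ✓; start 98 >= 162? ✗ → no.
eta: start 13 >= 38? ✗; end 23 > 103? ✗; start 13 >= 162? ✗ → no.
gamma: start 67 >= 38? ✓; end 132 > 103? ✓; start 67 >= 162? ✗ → no.
iota: start 117 >= 38? ✓; end 189 > 103? ✓; start 117 >= 162? ✗ → no.
kappa: start 158 >= 38? ✓; end 167 > 103? ✓; start 158 >= 162? ✗ → no.
mu: start 151 >= 38? ✓; end 217 > 103? ✓; start 151 >= 162? ✗ → no.
zeta: start 101 >= 38? ✓; end 222 > 103? ✓; start 101 >= 162? ✗ → no.
Result: delta.

delta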